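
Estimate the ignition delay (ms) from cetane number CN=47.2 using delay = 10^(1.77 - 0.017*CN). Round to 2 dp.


delay = 10^(1.77 - 0.017*CN)
Exponent = 1.77 - 0.017*47.2 = 0.9676
delay = 10^0.9676 = 9.28 ms


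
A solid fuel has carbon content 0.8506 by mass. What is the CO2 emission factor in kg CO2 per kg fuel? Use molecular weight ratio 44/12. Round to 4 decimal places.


EF = C_frac * (M_CO2 / M_C)
EF = 0.8506 * (44/12)
EF = 0.8506 * 3.666667 = 3.1189 kg_CO2/kg_fuel


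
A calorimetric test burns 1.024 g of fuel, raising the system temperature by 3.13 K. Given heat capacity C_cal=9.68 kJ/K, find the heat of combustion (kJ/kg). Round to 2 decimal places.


Hc = C_cal * delta_T / m_fuel
Q_released = 9.68 * 3.13 = 30.2984 kJ
m_fuel = 1.024 g = 1.024/1000 kg = 0.001024 kg
Hc = 30.2984 / 0.001024 = 29588.28 kJ/kg


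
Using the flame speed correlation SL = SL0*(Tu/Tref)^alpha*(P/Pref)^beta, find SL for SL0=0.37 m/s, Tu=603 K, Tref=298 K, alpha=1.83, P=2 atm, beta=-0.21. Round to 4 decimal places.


SL = SL0 * (Tu/Tref)^alpha * (P/Pref)^beta
T ratio = 603/298 = 2.02348993
(T ratio)^alpha = 2.02348993^1.83 = 3.632160
(P/Pref)^beta = 2^(-0.21) = 0.864537
SL = 0.37 * 3.632160 * 0.864537 = 1.1619 m/s


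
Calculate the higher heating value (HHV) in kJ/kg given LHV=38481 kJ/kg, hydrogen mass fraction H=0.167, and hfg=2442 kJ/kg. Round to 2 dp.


HHV = LHV + hfg * 9 * H
Water addition = 2442 * 9 * 0.167 = 3670.326 kJ/kg
HHV = 38481 + 3670.326 = 42151.33 kJ/kg


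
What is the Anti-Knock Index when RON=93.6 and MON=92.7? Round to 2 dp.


AKI = (RON + MON) / 2
AKI = (93.6 + 92.7) / 2
AKI = 186.3 / 2 = 93.15


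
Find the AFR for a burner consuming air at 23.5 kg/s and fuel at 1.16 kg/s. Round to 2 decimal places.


AFR = m_air / m_fuel
AFR = 23.5 / 1.16 = 20.26


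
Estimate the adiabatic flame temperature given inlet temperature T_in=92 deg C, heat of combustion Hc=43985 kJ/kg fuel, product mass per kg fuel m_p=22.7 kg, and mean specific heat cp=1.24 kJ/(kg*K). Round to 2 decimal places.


T_ad = T_in + Hc / (m_p * cp)
Denominator = 22.7 * 1.24 = 28.1480
Temperature rise = 43985 / 28.1480 = 1562.63 K
T_ad = 92 + 1562.63 = 1654.63 deg C


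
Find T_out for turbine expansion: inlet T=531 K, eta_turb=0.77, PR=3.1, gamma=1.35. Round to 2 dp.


T_out = T_in * (1 - eta * (1 - PR^(-(gamma-1)/gamma)))
Exponent = -(1.35-1)/1.35 = -0.25925926
PR^exp = 3.1^(-0.25925926) = 0.74577862
Factor = 1 - 0.77*(1 - 0.74577862) = 0.80424954
T_out = 531 * 0.80424954 = 427.06 K


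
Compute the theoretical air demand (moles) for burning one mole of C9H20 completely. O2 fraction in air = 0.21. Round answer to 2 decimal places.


Balanced combustion: C9H20 + 14 O2 -> 9 CO2 + 10 H2O
O2 needed = C + H/4 = 9 + 20/4 = 14.00 moles
Air moles = O2 / 0.21 = 14.00 / 0.21 = 66.67 moles air


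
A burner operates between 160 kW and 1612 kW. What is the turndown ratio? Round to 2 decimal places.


TDR = Q_max / Q_min
TDR = 1612 / 160 = 10.08


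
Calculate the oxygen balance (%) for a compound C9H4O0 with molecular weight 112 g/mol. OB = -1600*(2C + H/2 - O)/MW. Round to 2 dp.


OB = -1600 * (2C + H/2 - O) / MW
Inner = 2*9 + 4/2 - 0 = 20.00
OB = -1600 * 20.00 / 112 = -285.71%


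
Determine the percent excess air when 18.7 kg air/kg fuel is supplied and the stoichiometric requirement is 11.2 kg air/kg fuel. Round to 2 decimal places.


Excess air = actual - stoichiometric = 18.7 - 11.2 = 7.50 kg/kg fuel
Excess air % = (excess / stoich) * 100 = (7.50 / 11.2) * 100 = 66.96%


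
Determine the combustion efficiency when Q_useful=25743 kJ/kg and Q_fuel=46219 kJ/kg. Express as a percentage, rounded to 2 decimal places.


Efficiency = (Q_useful / Q_fuel) * 100
Efficiency = (25743 / 46219) * 100
Efficiency = 0.5570 * 100 = 55.70%


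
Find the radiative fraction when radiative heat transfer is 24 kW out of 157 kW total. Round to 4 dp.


f_rad = Q_rad / Q_total
f_rad = 24 / 157 = 0.1529


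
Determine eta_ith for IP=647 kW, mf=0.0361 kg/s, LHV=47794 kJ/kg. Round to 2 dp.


eta_ith = (IP / (mf * LHV)) * 100
Denominator = 0.0361 * 47794 = 1725.3634 kW
eta_ith = (647 / 1725.3634) * 100 = 37.50%


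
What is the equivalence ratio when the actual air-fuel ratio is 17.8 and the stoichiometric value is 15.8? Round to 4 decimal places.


phi = AFR_stoich / AFR_actual
phi = 15.8 / 17.8 = 0.8876


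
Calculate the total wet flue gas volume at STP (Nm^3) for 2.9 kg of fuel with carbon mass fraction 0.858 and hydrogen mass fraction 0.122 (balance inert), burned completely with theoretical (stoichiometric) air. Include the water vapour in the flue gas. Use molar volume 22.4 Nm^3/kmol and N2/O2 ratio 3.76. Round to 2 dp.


Per kg fuel: CO2 = (C/12 kmol)*22.4 = (0.858/12)*22.4 = 1.60160 Nm^3
Per kg fuel: H2O = (H/2 kmol)*22.4 = (0.122/2)*22.4 = 1.36640 Nm^3
O2 needed per kg fuel = C/12 + H/4 = 0.858/12 + 0.122/4 = 0.10200000 kmol
Per kg fuel: N2 = O2*3.76*22.4 = 0.10200000*3.76*22.4 = 8.59085 Nm^3
Total per kg = 1.60160 + 1.36640 + 8.59085 = 11.55885 Nm^3
Total = 11.55885 * 2.9 = 33.52 Nm^3


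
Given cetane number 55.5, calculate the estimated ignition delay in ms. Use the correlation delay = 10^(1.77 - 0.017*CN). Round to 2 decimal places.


delay = 10^(1.77 - 0.017*CN)
Exponent = 1.77 - 0.017*55.5 = 0.8265
delay = 10^0.8265 = 6.71 ms


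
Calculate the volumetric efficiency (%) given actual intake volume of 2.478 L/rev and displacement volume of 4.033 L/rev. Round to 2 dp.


eta_v = (V_actual / V_disp) * 100
Ratio = 2.478 / 4.033 = 0.6144
eta_v = 0.6144 * 100 = 61.44%


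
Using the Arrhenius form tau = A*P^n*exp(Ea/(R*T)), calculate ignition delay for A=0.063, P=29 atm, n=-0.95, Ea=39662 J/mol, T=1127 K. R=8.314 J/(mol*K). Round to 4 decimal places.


tau = A * P^n * exp(Ea/(R*T))
P^n = 29^(-0.95) = 0.04080580
Ea/(R*T) = 39662/(8.314*1127) = 4.232926
exp(Ea/(R*T)) = 68.918592
tau = 0.063 * 0.04080580 * 68.918592 = 0.1772 ms


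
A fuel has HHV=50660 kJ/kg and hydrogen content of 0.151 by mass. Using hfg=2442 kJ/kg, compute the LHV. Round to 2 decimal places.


LHV = HHV - hfg * 9 * H
Water correction = 2442 * 9 * 0.151 = 3318.678 kJ/kg
LHV = 50660 - 3318.678 = 47341.32 kJ/kg


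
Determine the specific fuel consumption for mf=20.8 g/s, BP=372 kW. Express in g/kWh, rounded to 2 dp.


SFC = (mf / BP) * 3600
Rate = 20.8 / 372 = 0.055914 g/(s*kW)
SFC = 0.055914 * 3600 = 201.29 g/kWh


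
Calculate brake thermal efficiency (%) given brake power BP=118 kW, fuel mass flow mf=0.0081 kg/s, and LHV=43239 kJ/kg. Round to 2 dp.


eta_BTE = (BP / (mf * LHV)) * 100
Denominator = 0.0081 * 43239 = 350.2359 kW
eta_BTE = (118 / 350.2359) * 100 = 33.69%


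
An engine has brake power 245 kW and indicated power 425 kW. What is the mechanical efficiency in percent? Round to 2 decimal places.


eta_mech = (BP / IP) * 100
Ratio = 245 / 425 = 0.5765
eta_mech = 0.5765 * 100 = 57.65%


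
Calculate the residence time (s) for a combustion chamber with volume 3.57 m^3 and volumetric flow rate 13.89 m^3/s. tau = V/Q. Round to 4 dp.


tau = V / Q_flow
tau = 3.57 / 13.89 = 0.2570 s


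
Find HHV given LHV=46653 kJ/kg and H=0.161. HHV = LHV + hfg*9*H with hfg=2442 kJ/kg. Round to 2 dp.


HHV = LHV + hfg * 9 * H
Water addition = 2442 * 9 * 0.161 = 3538.458 kJ/kg
HHV = 46653 + 3538.458 = 50191.46 kJ/kg


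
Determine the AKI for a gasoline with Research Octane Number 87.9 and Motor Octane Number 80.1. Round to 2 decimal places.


AKI = (RON + MON) / 2
AKI = (87.9 + 80.1) / 2
AKI = 168.0 / 2 = 84.00


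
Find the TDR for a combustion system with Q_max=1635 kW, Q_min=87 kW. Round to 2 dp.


TDR = Q_max / Q_min
TDR = 1635 / 87 = 18.79


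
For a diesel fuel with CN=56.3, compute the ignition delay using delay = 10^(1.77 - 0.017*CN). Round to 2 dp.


delay = 10^(1.77 - 0.017*CN)
Exponent = 1.77 - 0.017*56.3 = 0.8129
delay = 10^0.8129 = 6.50 ms


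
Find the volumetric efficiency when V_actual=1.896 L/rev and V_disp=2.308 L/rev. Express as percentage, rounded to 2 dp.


eta_v = (V_actual / V_disp) * 100
Ratio = 1.896 / 2.308 = 0.8215
eta_v = 0.8215 * 100 = 82.15%


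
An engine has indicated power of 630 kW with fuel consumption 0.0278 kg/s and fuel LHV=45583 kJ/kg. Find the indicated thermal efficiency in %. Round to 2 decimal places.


eta_ith = (IP / (mf * LHV)) * 100
Denominator = 0.0278 * 45583 = 1267.2074 kW
eta_ith = (630 / 1267.2074) * 100 = 49.72%


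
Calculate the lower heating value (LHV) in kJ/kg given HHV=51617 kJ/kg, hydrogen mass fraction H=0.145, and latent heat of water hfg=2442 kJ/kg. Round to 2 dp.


LHV = HHV - hfg * 9 * H
Water correction = 2442 * 9 * 0.145 = 3186.810 kJ/kg
LHV = 51617 - 3186.810 = 48430.19 kJ/kg


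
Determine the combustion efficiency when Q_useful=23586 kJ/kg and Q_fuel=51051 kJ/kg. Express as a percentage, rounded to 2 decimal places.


Efficiency = (Q_useful / Q_fuel) * 100
Efficiency = (23586 / 51051) * 100
Efficiency = 0.4620 * 100 = 46.20%


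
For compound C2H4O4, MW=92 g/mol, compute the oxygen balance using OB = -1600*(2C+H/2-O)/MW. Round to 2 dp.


OB = -1600 * (2C + H/2 - O) / MW
Inner = 2*2 + 4/2 - 4 = 2.00
OB = -1600 * 2.00 / 92 = -34.78%


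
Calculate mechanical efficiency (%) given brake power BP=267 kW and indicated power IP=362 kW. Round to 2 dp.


eta_mech = (BP / IP) * 100
Ratio = 267 / 362 = 0.7376
eta_mech = 0.7376 * 100 = 73.76%


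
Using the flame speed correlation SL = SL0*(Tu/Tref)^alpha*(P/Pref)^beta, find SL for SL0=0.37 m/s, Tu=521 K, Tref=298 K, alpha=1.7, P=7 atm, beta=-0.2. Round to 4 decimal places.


SL = SL0 * (Tu/Tref)^alpha * (P/Pref)^beta
T ratio = 521/298 = 1.74832215
(T ratio)^alpha = 1.74832215^1.7 = 2.584976
(P/Pref)^beta = 7^(-0.2) = 0.677611
SL = 0.37 * 2.584976 * 0.677611 = 0.6481 m/s


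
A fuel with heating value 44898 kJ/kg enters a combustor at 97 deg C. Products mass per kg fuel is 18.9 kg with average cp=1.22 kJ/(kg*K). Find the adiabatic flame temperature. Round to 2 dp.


T_ad = T_in + Hc / (m_p * cp)
Denominator = 18.9 * 1.22 = 23.0580
Temperature rise = 44898 / 23.0580 = 1947.18 K
T_ad = 97 + 1947.18 = 2044.18 deg C


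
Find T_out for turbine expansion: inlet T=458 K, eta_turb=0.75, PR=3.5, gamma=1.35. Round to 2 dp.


T_out = T_in * (1 - eta * (1 - PR^(-(gamma-1)/gamma)))
Exponent = -(1.35-1)/1.35 = -0.25925926
PR^exp = 3.5^(-0.25925926) = 0.72267881
Factor = 1 - 0.75*(1 - 0.72267881) = 0.79200911
T_out = 458 * 0.79200911 = 362.74 K


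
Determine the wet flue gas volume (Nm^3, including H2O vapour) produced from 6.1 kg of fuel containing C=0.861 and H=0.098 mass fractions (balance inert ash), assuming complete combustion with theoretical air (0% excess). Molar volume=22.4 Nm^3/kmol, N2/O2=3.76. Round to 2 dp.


Per kg fuel: CO2 = (C/12 kmol)*22.4 = (0.861/12)*22.4 = 1.60720 Nm^3
Per kg fuel: H2O = (H/2 kmol)*22.4 = (0.098/2)*22.4 = 1.09760 Nm^3
O2 needed per kg fuel = C/12 + H/4 = 0.861/12 + 0.098/4 = 0.09625000 kmol
Per kg fuel: N2 = O2*3.76*22.4 = 0.09625000*3.76*22.4 = 8.10656 Nm^3
Total per kg = 1.60720 + 1.09760 + 8.10656 = 10.81136 Nm^3
Total = 10.81136 * 6.1 = 65.95 Nm^3


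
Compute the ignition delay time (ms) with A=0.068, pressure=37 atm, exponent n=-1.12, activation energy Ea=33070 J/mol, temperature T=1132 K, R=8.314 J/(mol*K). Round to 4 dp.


tau = A * P^n * exp(Ea/(R*T))
P^n = 37^(-1.12) = 0.01752323
Ea/(R*T) = 33070/(8.314*1132) = 3.513806
exp(Ea/(R*T)) = 33.575806
tau = 0.068 * 0.01752323 * 33.575806 = 0.0400 ms


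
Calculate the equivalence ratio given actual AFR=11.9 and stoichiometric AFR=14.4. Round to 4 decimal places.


phi = AFR_stoich / AFR_actual
phi = 14.4 / 11.9 = 1.2101


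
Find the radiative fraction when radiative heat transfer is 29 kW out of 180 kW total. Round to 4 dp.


f_rad = Q_rad / Q_total
f_rad = 29 / 180 = 0.1611


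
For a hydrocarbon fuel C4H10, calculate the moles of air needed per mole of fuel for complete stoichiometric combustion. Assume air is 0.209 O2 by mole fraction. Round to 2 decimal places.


Balanced combustion: C4H10 + 6.5 O2 -> 4 CO2 + 5 H2O
O2 needed = C + H/4 = 4 + 10/4 = 6.50 moles
Air moles = O2 / 0.209 = 6.50 / 0.209 = 31.10 moles air


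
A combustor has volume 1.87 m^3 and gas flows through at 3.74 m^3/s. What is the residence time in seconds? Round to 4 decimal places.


tau = V / Q_flow
tau = 1.87 / 3.74 = 0.5000 s


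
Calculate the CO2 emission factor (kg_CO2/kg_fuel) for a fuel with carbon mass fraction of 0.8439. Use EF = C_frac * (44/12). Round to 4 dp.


EF = C_frac * (M_CO2 / M_C)
EF = 0.8439 * (44/12)
EF = 0.8439 * 3.666667 = 3.0943 kg_CO2/kg_fuel


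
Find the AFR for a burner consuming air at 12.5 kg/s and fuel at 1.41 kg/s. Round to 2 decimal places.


AFR = m_air / m_fuel
AFR = 12.5 / 1.41 = 8.87


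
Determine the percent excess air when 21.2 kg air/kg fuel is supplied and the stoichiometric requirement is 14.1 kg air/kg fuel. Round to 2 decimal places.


Excess air = actual - stoichiometric = 21.2 - 14.1 = 7.10 kg/kg fuel
Excess air % = (excess / stoich) * 100 = (7.10 / 14.1) * 100 = 50.35%


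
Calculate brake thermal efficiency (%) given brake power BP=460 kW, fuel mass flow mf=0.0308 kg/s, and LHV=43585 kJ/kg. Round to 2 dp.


eta_BTE = (BP / (mf * LHV)) * 100
Denominator = 0.0308 * 43585 = 1342.4180 kW
eta_BTE = (460 / 1342.4180) * 100 = 34.27%


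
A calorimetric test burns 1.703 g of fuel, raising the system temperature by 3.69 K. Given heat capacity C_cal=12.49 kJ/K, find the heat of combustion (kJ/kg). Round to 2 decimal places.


Hc = C_cal * delta_T / m_fuel
Q_released = 12.49 * 3.69 = 46.0881 kJ
m_fuel = 1.703 g = 1.703/1000 kg = 0.001703 kg
Hc = 46.0881 / 0.001703 = 27062.89 kJ/kg


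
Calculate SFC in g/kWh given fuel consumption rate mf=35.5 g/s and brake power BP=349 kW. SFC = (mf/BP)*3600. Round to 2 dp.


SFC = (mf / BP) * 3600
Rate = 35.5 / 349 = 0.101719 g/(s*kW)
SFC = 0.101719 * 3600 = 366.19 g/kWh


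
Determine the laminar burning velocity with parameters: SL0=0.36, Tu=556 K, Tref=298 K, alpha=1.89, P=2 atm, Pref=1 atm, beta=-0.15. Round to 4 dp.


SL = SL0 * (Tu/Tref)^alpha * (P/Pref)^beta
T ratio = 556/298 = 1.86577181
(T ratio)^alpha = 1.86577181^1.89 = 3.250294
(P/Pref)^beta = 2^(-0.15) = 0.901250
SL = 0.36 * 3.250294 * 0.901250 = 1.0546 m/s


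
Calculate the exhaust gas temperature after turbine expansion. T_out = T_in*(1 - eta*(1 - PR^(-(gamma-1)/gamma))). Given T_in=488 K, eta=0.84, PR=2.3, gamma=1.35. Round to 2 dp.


T_out = T_in * (1 - eta * (1 - PR^(-(gamma-1)/gamma)))
Exponent = -(1.35-1)/1.35 = -0.25925926
PR^exp = 2.3^(-0.25925926) = 0.80578413
Factor = 1 - 0.84*(1 - 0.80578413) = 0.83685867
T_out = 488 * 0.83685867 = 408.39 K


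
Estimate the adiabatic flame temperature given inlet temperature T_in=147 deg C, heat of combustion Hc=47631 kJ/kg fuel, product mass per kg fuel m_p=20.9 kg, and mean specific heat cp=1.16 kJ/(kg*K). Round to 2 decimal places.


T_ad = T_in + Hc / (m_p * cp)
Denominator = 20.9 * 1.16 = 24.2440
Temperature rise = 47631 / 24.2440 = 1964.65 K
T_ad = 147 + 1964.65 = 2111.65 deg C


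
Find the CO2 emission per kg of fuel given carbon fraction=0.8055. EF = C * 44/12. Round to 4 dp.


EF = C_frac * (M_CO2 / M_C)
EF = 0.8055 * (44/12)
EF = 0.8055 * 3.666667 = 2.9535 kg_CO2/kg_fuel


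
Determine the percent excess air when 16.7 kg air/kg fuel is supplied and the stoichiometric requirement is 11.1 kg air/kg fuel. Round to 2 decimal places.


Excess air = actual - stoichiometric = 16.7 - 11.1 = 5.60 kg/kg fuel
Excess air % = (excess / stoich) * 100 = (5.60 / 11.1) * 100 = 50.45%


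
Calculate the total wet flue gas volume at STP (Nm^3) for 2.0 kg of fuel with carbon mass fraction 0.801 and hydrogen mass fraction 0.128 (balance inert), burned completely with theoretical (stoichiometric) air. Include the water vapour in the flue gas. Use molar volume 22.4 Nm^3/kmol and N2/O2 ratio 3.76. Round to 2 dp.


Per kg fuel: CO2 = (C/12 kmol)*22.4 = (0.801/12)*22.4 = 1.49520 Nm^3
Per kg fuel: H2O = (H/2 kmol)*22.4 = (0.128/2)*22.4 = 1.43360 Nm^3
O2 needed per kg fuel = C/12 + H/4 = 0.801/12 + 0.128/4 = 0.09875000 kmol
Per kg fuel: N2 = O2*3.76*22.4 = 0.09875000*3.76*22.4 = 8.31712 Nm^3
Total per kg = 1.49520 + 1.43360 + 8.31712 = 11.24592 Nm^3
Total = 11.24592 * 2.0 = 22.49 Nm^3


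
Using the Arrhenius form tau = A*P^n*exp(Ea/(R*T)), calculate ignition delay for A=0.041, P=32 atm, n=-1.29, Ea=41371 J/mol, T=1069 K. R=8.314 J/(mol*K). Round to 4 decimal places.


tau = A * P^n * exp(Ea/(R*T))
P^n = 32^(-1.29) = 0.01143817
Ea/(R*T) = 41371/(8.314*1069) = 4.654878
exp(Ea/(R*T)) = 105.096386
tau = 0.041 * 0.01143817 * 105.096386 = 0.0493 ms


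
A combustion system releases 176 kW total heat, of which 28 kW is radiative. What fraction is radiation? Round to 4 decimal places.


f_rad = Q_rad / Q_total
f_rad = 28 / 176 = 0.1591


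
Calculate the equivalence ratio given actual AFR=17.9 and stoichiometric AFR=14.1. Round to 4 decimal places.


phi = AFR_stoich / AFR_actual
phi = 14.1 / 17.9 = 0.7877


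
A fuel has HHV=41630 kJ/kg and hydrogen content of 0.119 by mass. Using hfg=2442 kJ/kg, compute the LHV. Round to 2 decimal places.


LHV = HHV - hfg * 9 * H
Water correction = 2442 * 9 * 0.119 = 2615.382 kJ/kg
LHV = 41630 - 2615.382 = 39014.62 kJ/kg


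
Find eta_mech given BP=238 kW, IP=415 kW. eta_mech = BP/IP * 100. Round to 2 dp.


eta_mech = (BP / IP) * 100
Ratio = 238 / 415 = 0.5735
eta_mech = 0.5735 * 100 = 57.35%


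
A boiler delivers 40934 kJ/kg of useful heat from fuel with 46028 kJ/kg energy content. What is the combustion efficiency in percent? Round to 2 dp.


Efficiency = (Q_useful / Q_fuel) * 100
Efficiency = (40934 / 46028) * 100
Efficiency = 0.8893 * 100 = 88.93%


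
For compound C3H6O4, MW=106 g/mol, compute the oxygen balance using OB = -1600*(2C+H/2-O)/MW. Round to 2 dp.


OB = -1600 * (2C + H/2 - O) / MW
Inner = 2*3 + 6/2 - 4 = 5.00
OB = -1600 * 5.00 / 106 = -75.47%


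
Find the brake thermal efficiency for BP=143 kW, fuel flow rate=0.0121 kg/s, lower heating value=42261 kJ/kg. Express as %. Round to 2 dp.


eta_BTE = (BP / (mf * LHV)) * 100
Denominator = 0.0121 * 42261 = 511.3581 kW
eta_BTE = (143 / 511.3581) * 100 = 27.96%


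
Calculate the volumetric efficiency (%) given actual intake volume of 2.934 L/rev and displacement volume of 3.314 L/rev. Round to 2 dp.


eta_v = (V_actual / V_disp) * 100
Ratio = 2.934 / 3.314 = 0.8853
eta_v = 0.8853 * 100 = 88.53%


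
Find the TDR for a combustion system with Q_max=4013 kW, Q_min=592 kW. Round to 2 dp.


TDR = Q_max / Q_min
TDR = 4013 / 592 = 6.78


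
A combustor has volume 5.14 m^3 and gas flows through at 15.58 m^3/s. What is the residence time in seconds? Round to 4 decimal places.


tau = V / Q_flow
tau = 5.14 / 15.58 = 0.3299 s


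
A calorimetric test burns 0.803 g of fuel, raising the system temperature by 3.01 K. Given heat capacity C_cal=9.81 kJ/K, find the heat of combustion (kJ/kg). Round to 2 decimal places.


Hc = C_cal * delta_T / m_fuel
Q_released = 9.81 * 3.01 = 29.5281 kJ
m_fuel = 0.803 g = 0.803/1000 kg = 0.000803 kg
Hc = 29.5281 / 0.000803 = 36772.23 kJ/kg


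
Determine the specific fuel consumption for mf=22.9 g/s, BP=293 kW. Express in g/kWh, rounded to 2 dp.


SFC = (mf / BP) * 3600
Rate = 22.9 / 293 = 0.078157 g/(s*kW)
SFC = 0.078157 * 3600 = 281.37 g/kWh


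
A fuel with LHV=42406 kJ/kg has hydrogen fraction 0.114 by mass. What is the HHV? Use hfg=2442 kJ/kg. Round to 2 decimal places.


HHV = LHV + hfg * 9 * H
Water addition = 2442 * 9 * 0.114 = 2505.492 kJ/kg
HHV = 42406 + 2505.492 = 44911.49 kJ/kg


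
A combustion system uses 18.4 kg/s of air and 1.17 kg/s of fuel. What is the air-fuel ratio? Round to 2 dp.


AFR = m_air / m_fuel
AFR = 18.4 / 1.17 = 15.73


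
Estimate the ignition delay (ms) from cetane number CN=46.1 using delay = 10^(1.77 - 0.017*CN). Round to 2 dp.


delay = 10^(1.77 - 0.017*CN)
Exponent = 1.77 - 0.017*46.1 = 0.9863
delay = 10^0.9863 = 9.69 ms


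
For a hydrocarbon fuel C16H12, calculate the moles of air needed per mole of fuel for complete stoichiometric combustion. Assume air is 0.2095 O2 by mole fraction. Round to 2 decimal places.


Balanced combustion: C16H12 + 19 O2 -> 16 CO2 + 6 H2O
O2 needed = C + H/4 = 16 + 12/4 = 19.00 moles
Air moles = O2 / 0.2095 = 19.00 / 0.2095 = 90.69 moles air


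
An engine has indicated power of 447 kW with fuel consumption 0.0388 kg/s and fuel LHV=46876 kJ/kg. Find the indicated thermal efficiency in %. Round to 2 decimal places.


eta_ith = (IP / (mf * LHV)) * 100
Denominator = 0.0388 * 46876 = 1818.7888 kW
eta_ith = (447 / 1818.7888) * 100 = 24.58%


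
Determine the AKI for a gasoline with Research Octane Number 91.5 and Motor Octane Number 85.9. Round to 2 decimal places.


AKI = (RON + MON) / 2
AKI = (91.5 + 85.9) / 2
AKI = 177.4 / 2 = 88.70


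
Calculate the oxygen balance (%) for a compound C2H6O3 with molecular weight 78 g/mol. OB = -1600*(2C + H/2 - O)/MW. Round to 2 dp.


OB = -1600 * (2C + H/2 - O) / MW
Inner = 2*2 + 6/2 - 3 = 4.00
OB = -1600 * 4.00 / 78 = -82.05%


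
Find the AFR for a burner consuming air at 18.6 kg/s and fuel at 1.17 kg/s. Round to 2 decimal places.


AFR = m_air / m_fuel
AFR = 18.6 / 1.17 = 15.90


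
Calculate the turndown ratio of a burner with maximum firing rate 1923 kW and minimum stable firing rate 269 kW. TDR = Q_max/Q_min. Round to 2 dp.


TDR = Q_max / Q_min
TDR = 1923 / 269 = 7.15


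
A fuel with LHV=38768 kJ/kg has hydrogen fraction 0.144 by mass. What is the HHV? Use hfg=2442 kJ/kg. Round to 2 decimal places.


HHV = LHV + hfg * 9 * H
Water addition = 2442 * 9 * 0.144 = 3164.832 kJ/kg
HHV = 38768 + 3164.832 = 41932.83 kJ/kg


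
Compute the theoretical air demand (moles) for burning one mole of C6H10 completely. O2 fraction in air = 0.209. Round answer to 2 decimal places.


Balanced combustion: C6H10 + 8.5 O2 -> 6 CO2 + 5 H2O
O2 needed = C + H/4 = 6 + 10/4 = 8.50 moles
Air moles = O2 / 0.209 = 8.50 / 0.209 = 40.67 moles air


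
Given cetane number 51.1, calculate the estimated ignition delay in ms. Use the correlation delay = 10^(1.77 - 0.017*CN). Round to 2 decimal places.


delay = 10^(1.77 - 0.017*CN)
Exponent = 1.77 - 0.017*51.1 = 0.9013
delay = 10^0.9013 = 7.97 ms


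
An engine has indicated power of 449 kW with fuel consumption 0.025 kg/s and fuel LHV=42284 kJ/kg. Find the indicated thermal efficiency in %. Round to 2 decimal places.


eta_ith = (IP / (mf * LHV)) * 100
Denominator = 0.025 * 42284 = 1057.1000 kW
eta_ith = (449 / 1057.1000) * 100 = 42.47%


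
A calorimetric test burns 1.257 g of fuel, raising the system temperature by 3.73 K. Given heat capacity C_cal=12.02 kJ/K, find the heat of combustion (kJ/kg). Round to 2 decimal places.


Hc = C_cal * delta_T / m_fuel
Q_released = 12.02 * 3.73 = 44.8346 kJ
m_fuel = 1.257 g = 1.257/1000 kg = 0.001257 kg
Hc = 44.8346 / 0.001257 = 35667.94 kJ/kg


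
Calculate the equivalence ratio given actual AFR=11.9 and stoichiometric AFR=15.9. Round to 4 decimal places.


phi = AFR_stoich / AFR_actual
phi = 15.9 / 11.9 = 1.3361


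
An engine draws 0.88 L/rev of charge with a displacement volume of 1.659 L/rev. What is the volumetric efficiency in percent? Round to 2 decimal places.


eta_v = (V_actual / V_disp) * 100
Ratio = 0.88 / 1.659 = 0.5304
eta_v = 0.5304 * 100 = 53.04%


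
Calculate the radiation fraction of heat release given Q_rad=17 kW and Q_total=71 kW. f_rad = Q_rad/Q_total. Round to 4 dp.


f_rad = Q_rad / Q_total
f_rad = 17 / 71 = 0.2394


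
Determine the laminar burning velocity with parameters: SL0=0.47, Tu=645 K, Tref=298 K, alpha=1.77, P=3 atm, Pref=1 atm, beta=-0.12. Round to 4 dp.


SL = SL0 * (Tu/Tref)^alpha * (P/Pref)^beta
T ratio = 645/298 = 2.16442953
(T ratio)^alpha = 2.16442953^1.77 = 3.922454
(P/Pref)^beta = 3^(-0.12) = 0.876487
SL = 0.47 * 3.922454 * 0.876487 = 1.6159 m/s


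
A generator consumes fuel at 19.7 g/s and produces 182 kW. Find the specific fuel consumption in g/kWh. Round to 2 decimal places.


SFC = (mf / BP) * 3600
Rate = 19.7 / 182 = 0.108242 g/(s*kW)
SFC = 0.108242 * 3600 = 389.67 g/kWh


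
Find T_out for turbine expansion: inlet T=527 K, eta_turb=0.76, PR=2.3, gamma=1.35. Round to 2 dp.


T_out = T_in * (1 - eta * (1 - PR^(-(gamma-1)/gamma)))
Exponent = -(1.35-1)/1.35 = -0.25925926
PR^exp = 2.3^(-0.25925926) = 0.80578413
Factor = 1 - 0.76*(1 - 0.80578413) = 0.85239594
T_out = 527 * 0.85239594 = 449.21 K


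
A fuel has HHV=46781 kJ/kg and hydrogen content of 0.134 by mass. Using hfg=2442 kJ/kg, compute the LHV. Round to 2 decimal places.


LHV = HHV - hfg * 9 * H
Water correction = 2442 * 9 * 0.134 = 2945.052 kJ/kg
LHV = 46781 - 2945.052 = 43835.95 kJ/kg


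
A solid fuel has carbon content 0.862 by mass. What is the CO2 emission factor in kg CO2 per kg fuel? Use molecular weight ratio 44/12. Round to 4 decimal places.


EF = C_frac * (M_CO2 / M_C)
EF = 0.862 * (44/12)
EF = 0.862 * 3.666667 = 3.1607 kg_CO2/kg_fuel


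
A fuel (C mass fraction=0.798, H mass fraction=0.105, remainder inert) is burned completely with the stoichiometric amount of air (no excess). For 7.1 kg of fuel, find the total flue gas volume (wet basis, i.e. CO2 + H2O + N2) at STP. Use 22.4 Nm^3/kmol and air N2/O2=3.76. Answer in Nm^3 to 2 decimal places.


Per kg fuel: CO2 = (C/12 kmol)*22.4 = (0.798/12)*22.4 = 1.48960 Nm^3
Per kg fuel: H2O = (H/2 kmol)*22.4 = (0.105/2)*22.4 = 1.17600 Nm^3
O2 needed per kg fuel = C/12 + H/4 = 0.798/12 + 0.105/4 = 0.09275000 kmol
Per kg fuel: N2 = O2*3.76*22.4 = 0.09275000*3.76*22.4 = 7.81178 Nm^3
Total per kg = 1.48960 + 1.17600 + 7.81178 = 10.47738 Nm^3
Total = 10.47738 * 7.1 = 74.39 Nm^3


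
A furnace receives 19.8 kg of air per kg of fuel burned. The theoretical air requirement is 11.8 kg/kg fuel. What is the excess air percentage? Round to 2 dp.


Excess air = actual - stoichiometric = 19.8 - 11.8 = 8.00 kg/kg fuel
Excess air % = (excess / stoich) * 100 = (8.00 / 11.8) * 100 = 67.80%


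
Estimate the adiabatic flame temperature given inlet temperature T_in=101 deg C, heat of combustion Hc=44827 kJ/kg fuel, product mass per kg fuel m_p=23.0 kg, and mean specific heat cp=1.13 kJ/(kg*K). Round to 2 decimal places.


T_ad = T_in + Hc / (m_p * cp)
Denominator = 23.0 * 1.13 = 25.9900
Temperature rise = 44827 / 25.9900 = 1724.78 K
T_ad = 101 + 1724.78 = 1825.78 deg C


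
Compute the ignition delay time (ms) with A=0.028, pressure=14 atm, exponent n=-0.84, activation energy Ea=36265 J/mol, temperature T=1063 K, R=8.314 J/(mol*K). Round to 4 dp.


tau = A * P^n * exp(Ea/(R*T))
P^n = 14^(-0.84) = 0.10895633
Ea/(R*T) = 36265/(8.314*1063) = 4.103405
exp(Ea/(R*T)) = 60.546104
tau = 0.028 * 0.10895633 * 60.546104 = 0.1847 ms


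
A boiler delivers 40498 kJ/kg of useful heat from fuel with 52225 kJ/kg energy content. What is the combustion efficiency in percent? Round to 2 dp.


Efficiency = (Q_useful / Q_fuel) * 100
Efficiency = (40498 / 52225) * 100
Efficiency = 0.7755 * 100 = 77.55%


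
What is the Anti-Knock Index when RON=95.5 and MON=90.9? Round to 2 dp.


AKI = (RON + MON) / 2
AKI = (95.5 + 90.9) / 2
AKI = 186.4 / 2 = 93.20


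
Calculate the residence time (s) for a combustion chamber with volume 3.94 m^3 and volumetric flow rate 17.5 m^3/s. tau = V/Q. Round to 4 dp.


tau = V / Q_flow
tau = 3.94 / 17.5 = 0.2251 s


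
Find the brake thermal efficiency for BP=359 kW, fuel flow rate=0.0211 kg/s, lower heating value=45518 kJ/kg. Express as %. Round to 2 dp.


eta_BTE = (BP / (mf * LHV)) * 100
Denominator = 0.0211 * 45518 = 960.4298 kW
eta_BTE = (359 / 960.4298) * 100 = 37.38%


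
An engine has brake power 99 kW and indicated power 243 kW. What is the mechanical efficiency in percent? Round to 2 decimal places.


eta_mech = (BP / IP) * 100
Ratio = 99 / 243 = 0.4074
eta_mech = 0.4074 * 100 = 40.74%


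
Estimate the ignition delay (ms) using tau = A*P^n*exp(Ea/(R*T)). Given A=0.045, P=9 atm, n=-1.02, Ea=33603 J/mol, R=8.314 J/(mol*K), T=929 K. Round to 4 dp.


tau = A * P^n * exp(Ea/(R*T))
P^n = 9^(-1.02) = 0.10633412
Ea/(R*T) = 33603/(8.314*929) = 4.350632
exp(Ea/(R*T)) = 77.527420
tau = 0.045 * 0.10633412 * 77.527420 = 0.3710 ms


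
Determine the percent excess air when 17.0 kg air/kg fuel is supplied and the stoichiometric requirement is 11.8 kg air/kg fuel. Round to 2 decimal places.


Excess air = actual - stoichiometric = 17.0 - 11.8 = 5.20 kg/kg fuel
Excess air % = (excess / stoich) * 100 = (5.20 / 11.8) * 100 = 44.07%


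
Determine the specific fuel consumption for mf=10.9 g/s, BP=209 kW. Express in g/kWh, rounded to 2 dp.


SFC = (mf / BP) * 3600
Rate = 10.9 / 209 = 0.052153 g/(s*kW)
SFC = 0.052153 * 3600 = 187.75 g/kWh


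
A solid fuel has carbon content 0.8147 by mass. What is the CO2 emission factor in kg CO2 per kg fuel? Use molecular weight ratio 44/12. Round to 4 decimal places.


EF = C_frac * (M_CO2 / M_C)
EF = 0.8147 * (44/12)
EF = 0.8147 * 3.666667 = 2.9872 kg_CO2/kg_fuel


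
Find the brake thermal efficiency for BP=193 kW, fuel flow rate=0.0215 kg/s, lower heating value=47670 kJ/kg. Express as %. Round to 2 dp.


eta_BTE = (BP / (mf * LHV)) * 100
Denominator = 0.0215 * 47670 = 1024.9050 kW
eta_BTE = (193 / 1024.9050) * 100 = 18.83%


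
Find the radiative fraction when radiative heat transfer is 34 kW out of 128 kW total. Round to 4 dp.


f_rad = Q_rad / Q_total
f_rad = 34 / 128 = 0.2656


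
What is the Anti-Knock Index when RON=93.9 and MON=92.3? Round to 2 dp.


AKI = (RON + MON) / 2
AKI = (93.9 + 92.3) / 2
AKI = 186.2 / 2 = 93.10


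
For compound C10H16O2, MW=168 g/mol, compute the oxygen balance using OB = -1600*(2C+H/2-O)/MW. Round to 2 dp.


OB = -1600 * (2C + H/2 - O) / MW
Inner = 2*10 + 16/2 - 2 = 26.00
OB = -1600 * 26.00 / 168 = -247.62%


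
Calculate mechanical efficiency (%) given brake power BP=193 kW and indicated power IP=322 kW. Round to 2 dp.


eta_mech = (BP / IP) * 100
Ratio = 193 / 322 = 0.5994
eta_mech = 0.5994 * 100 = 59.94%


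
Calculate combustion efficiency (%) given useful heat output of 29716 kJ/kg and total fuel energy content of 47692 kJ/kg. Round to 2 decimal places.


Efficiency = (Q_useful / Q_fuel) * 100
Efficiency = (29716 / 47692) * 100
Efficiency = 0.6231 * 100 = 62.31%


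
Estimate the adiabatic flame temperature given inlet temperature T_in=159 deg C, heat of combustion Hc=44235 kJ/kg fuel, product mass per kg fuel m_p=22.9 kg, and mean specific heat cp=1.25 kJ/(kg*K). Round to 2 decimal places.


T_ad = T_in + Hc / (m_p * cp)
Denominator = 22.9 * 1.25 = 28.6250
Temperature rise = 44235 / 28.6250 = 1545.33 K
T_ad = 159 + 1545.33 = 1704.33 deg C


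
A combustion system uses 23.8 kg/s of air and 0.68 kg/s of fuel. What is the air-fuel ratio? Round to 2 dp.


AFR = m_air / m_fuel
AFR = 23.8 / 0.68 = 35.00


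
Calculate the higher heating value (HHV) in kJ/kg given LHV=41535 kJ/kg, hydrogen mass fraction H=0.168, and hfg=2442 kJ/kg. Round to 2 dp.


HHV = LHV + hfg * 9 * H
Water addition = 2442 * 9 * 0.168 = 3692.304 kJ/kg
HHV = 41535 + 3692.304 = 45227.30 kJ/kg


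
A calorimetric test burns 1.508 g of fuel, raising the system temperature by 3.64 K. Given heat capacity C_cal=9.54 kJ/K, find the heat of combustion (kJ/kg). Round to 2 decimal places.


Hc = C_cal * delta_T / m_fuel
Q_released = 9.54 * 3.64 = 34.7256 kJ
m_fuel = 1.508 g = 1.508/1000 kg = 0.001508 kg
Hc = 34.7256 / 0.001508 = 23027.59 kJ/kg


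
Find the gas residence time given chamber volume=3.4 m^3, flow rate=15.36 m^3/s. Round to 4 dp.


tau = V / Q_flow
tau = 3.4 / 15.36 = 0.2214 s


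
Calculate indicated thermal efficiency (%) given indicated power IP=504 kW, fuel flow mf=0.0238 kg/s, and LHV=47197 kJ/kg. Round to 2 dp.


eta_ith = (IP / (mf * LHV)) * 100
Denominator = 0.0238 * 47197 = 1123.2886 kW
eta_ith = (504 / 1123.2886) * 100 = 44.87%


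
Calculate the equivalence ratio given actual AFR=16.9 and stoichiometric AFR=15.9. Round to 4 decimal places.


phi = AFR_stoich / AFR_actual
phi = 15.9 / 16.9 = 0.9408


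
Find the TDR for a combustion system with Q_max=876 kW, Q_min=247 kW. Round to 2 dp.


TDR = Q_max / Q_min
TDR = 876 / 247 = 3.55


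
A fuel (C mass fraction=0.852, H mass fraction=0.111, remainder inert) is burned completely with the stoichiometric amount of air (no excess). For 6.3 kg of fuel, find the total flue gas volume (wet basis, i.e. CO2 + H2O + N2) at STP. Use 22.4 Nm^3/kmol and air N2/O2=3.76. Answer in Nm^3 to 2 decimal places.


Per kg fuel: CO2 = (C/12 kmol)*22.4 = (0.852/12)*22.4 = 1.59040 Nm^3
Per kg fuel: H2O = (H/2 kmol)*22.4 = (0.111/2)*22.4 = 1.24320 Nm^3
O2 needed per kg fuel = C/12 + H/4 = 0.852/12 + 0.111/4 = 0.09875000 kmol
Per kg fuel: N2 = O2*3.76*22.4 = 0.09875000*3.76*22.4 = 8.31712 Nm^3
Total per kg = 1.59040 + 1.24320 + 8.31712 = 11.15072 Nm^3
Total = 11.15072 * 6.3 = 70.25 Nm^3


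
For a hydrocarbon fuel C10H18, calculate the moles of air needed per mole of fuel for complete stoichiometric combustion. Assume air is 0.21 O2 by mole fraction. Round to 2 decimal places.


Balanced combustion: C10H18 + 14.5 O2 -> 10 CO2 + 9 H2O
O2 needed = C + H/4 = 10 + 18/4 = 14.50 moles
Air moles = O2 / 0.21 = 14.50 / 0.21 = 69.05 moles air


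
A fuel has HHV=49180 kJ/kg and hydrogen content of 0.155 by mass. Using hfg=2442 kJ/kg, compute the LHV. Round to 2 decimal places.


LHV = HHV - hfg * 9 * H
Water correction = 2442 * 9 * 0.155 = 3406.590 kJ/kg
LHV = 49180 - 3406.590 = 45773.41 kJ/kg


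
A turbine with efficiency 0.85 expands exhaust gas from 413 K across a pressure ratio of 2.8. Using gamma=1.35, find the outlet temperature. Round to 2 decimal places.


T_out = T_in * (1 - eta * (1 - PR^(-(gamma-1)/gamma)))
Exponent = -(1.35-1)/1.35 = -0.25925926
PR^exp = 2.8^(-0.25925926) = 0.76572026
Factor = 1 - 0.85*(1 - 0.76572026) = 0.80086222
T_out = 413 * 0.80086222 = 330.76 K


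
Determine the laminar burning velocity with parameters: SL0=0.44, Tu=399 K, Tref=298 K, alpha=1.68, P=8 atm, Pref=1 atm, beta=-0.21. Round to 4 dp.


SL = SL0 * (Tu/Tref)^alpha * (P/Pref)^beta
T ratio = 399/298 = 1.33892617
(T ratio)^alpha = 1.33892617^1.68 = 1.632868
(P/Pref)^beta = 8^(-0.21) = 0.646176
SL = 0.44 * 1.632868 * 0.646176 = 0.4643 m/s


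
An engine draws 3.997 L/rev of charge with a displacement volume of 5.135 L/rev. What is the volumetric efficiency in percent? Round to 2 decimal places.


eta_v = (V_actual / V_disp) * 100
Ratio = 3.997 / 5.135 = 0.7784
eta_v = 0.7784 * 100 = 77.84%


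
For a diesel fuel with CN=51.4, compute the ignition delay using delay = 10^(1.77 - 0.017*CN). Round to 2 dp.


delay = 10^(1.77 - 0.017*CN)
Exponent = 1.77 - 0.017*51.4 = 0.8962
delay = 10^0.8962 = 7.87 ms


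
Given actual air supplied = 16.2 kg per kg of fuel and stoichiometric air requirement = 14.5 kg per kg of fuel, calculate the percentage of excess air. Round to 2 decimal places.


Excess air = actual - stoichiometric = 16.2 - 14.5 = 1.70 kg/kg fuel
Excess air % = (excess / stoich) * 100 = (1.70 / 14.5) * 100 = 11.72%


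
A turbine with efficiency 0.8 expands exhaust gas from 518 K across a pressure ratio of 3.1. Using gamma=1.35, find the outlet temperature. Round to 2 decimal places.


T_out = T_in * (1 - eta * (1 - PR^(-(gamma-1)/gamma)))
Exponent = -(1.35-1)/1.35 = -0.25925926
PR^exp = 3.1^(-0.25925926) = 0.74577862
Factor = 1 - 0.8*(1 - 0.74577862) = 0.79662290
T_out = 518 * 0.79662290 = 412.65 K


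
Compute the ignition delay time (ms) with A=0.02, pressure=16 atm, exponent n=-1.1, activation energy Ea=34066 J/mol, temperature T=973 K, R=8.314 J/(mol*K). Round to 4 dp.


tau = A * P^n * exp(Ea/(R*T))
P^n = 16^(-1.1) = 0.04736614
Ea/(R*T) = 34066/(8.314*973) = 4.211126
exp(Ea/(R*T)) = 67.432456
tau = 0.02 * 0.04736614 * 67.432456 = 0.0639 ms


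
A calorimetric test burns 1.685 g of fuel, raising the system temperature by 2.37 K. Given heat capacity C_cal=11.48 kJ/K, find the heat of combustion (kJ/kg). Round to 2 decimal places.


Hc = C_cal * delta_T / m_fuel
Q_released = 11.48 * 2.37 = 27.2076 kJ
m_fuel = 1.685 g = 1.685/1000 kg = 0.001685 kg
Hc = 27.2076 / 0.001685 = 16146.94 kJ/kg


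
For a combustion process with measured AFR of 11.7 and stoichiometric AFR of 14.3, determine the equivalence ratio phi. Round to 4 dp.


phi = AFR_stoich / AFR_actual
phi = 14.3 / 11.7 = 1.2222


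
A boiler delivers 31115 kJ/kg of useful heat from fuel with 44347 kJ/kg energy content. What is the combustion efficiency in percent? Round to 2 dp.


Efficiency = (Q_useful / Q_fuel) * 100
Efficiency = (31115 / 44347) * 100
Efficiency = 0.7016 * 100 = 70.16%


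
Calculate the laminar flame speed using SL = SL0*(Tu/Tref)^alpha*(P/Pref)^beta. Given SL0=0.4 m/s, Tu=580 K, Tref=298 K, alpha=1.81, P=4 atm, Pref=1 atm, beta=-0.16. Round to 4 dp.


SL = SL0 * (Tu/Tref)^alpha * (P/Pref)^beta
T ratio = 580/298 = 1.94630872
(T ratio)^alpha = 1.94630872^1.81 = 3.337899
(P/Pref)^beta = 4^(-0.16) = 0.801070
SL = 0.4 * 3.337899 * 0.801070 = 1.0696 m/s


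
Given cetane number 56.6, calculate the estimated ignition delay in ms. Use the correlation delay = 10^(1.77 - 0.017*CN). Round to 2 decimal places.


delay = 10^(1.77 - 0.017*CN)
Exponent = 1.77 - 0.017*56.6 = 0.8078
delay = 10^0.8078 = 6.42 ms


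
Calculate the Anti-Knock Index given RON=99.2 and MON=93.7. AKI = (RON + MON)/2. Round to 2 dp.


AKI = (RON + MON) / 2
AKI = (99.2 + 93.7) / 2
AKI = 192.9 / 2 = 96.45


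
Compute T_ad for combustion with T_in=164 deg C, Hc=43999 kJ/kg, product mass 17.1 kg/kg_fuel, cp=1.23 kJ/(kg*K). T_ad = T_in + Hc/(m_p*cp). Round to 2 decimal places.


T_ad = T_in + Hc / (m_p * cp)
Denominator = 17.1 * 1.23 = 21.0330
Temperature rise = 43999 / 21.0330 = 2091.90 K
T_ad = 164 + 2091.90 = 2255.90 deg C


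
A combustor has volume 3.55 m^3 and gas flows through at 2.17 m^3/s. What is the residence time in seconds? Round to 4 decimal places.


tau = V / Q_flow
tau = 3.55 / 2.17 = 1.6359 s


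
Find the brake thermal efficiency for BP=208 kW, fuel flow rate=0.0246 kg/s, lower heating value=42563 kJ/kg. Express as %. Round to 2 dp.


eta_BTE = (BP / (mf * LHV)) * 100
Denominator = 0.0246 * 42563 = 1047.0498 kW
eta_BTE = (208 / 1047.0498) * 100 = 19.87%


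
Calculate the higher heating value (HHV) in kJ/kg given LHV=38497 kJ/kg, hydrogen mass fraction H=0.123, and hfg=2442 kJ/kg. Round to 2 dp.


HHV = LHV + hfg * 9 * H
Water addition = 2442 * 9 * 0.123 = 2703.294 kJ/kg
HHV = 38497 + 2703.294 = 41200.29 kJ/kg


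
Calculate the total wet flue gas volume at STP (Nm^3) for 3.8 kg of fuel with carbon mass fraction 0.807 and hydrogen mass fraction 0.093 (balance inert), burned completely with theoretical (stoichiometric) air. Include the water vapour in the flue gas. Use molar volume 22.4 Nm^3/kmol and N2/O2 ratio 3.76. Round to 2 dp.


Per kg fuel: CO2 = (C/12 kmol)*22.4 = (0.807/12)*22.4 = 1.50640 Nm^3
Per kg fuel: H2O = (H/2 kmol)*22.4 = (0.093/2)*22.4 = 1.04160 Nm^3
O2 needed per kg fuel = C/12 + H/4 = 0.807/12 + 0.093/4 = 0.09050000 kmol
Per kg fuel: N2 = O2*3.76*22.4 = 0.09050000*3.76*22.4 = 7.62227 Nm^3
Total per kg = 1.50640 + 1.04160 + 7.62227 = 10.17027 Nm^3
Total = 10.17027 * 3.8 = 38.65 Nm^3


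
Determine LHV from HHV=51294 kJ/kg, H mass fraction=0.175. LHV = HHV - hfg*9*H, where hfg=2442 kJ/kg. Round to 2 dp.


LHV = HHV - hfg * 9 * H
Water correction = 2442 * 9 * 0.175 = 3846.150 kJ/kg
LHV = 51294 - 3846.150 = 47447.85 kJ/kg


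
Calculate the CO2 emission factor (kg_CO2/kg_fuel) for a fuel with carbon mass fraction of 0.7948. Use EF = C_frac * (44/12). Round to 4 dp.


EF = C_frac * (M_CO2 / M_C)
EF = 0.7948 * (44/12)
EF = 0.7948 * 3.666667 = 2.9143 kg_CO2/kg_fuel
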